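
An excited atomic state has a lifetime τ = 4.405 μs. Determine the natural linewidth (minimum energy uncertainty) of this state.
74.712 peV

Using the energy-time uncertainty principle:
ΔEΔt ≥ ℏ/2

The lifetime τ represents the time uncertainty Δt.
The natural linewidth (minimum energy uncertainty) is:

ΔE = ℏ/(2τ)
ΔE = (1.055e-34 J·s) / (2 × 4.405e-06 s)
ΔE = 1.197e-29 J = 74.712 peV

This natural linewidth limits the precision of spectroscopic measurements.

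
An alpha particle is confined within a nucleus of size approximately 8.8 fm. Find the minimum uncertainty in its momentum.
5.992 × 10^-21 kg·m/s

Using the Heisenberg uncertainty principle:
ΔxΔp ≥ ℏ/2

With Δx ≈ L = 8.800e-15 m (the confinement size):
Δp_min = ℏ/(2Δx)
Δp_min = (1.055e-34 J·s) / (2 × 8.800e-15 m)
Δp_min = 5.992e-21 kg·m/s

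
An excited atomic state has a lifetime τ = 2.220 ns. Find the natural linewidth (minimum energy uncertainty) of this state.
148.246 neV

Using the energy-time uncertainty principle:
ΔEΔt ≥ ℏ/2

The lifetime τ represents the time uncertainty Δt.
The natural linewidth (minimum energy uncertainty) is:

ΔE = ℏ/(2τ)
ΔE = (1.055e-34 J·s) / (2 × 2.220e-09 s)
ΔE = 2.375e-26 J = 148.246 neV

This natural linewidth limits the precision of spectroscopic measurements.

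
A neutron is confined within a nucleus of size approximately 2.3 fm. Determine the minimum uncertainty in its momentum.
2.293 × 10^-20 kg·m/s

Using the Heisenberg uncertainty principle:
ΔxΔp ≥ ℏ/2

With Δx ≈ L = 2.300e-15 m (the confinement size):
Δp_min = ℏ/(2Δx)
Δp_min = (1.055e-34 J·s) / (2 × 2.300e-15 m)
Δp_min = 2.293e-20 kg·m/s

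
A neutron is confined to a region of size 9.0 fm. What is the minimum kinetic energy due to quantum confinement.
63.954 keV

Using the uncertainty principle:

1. Position uncertainty: Δx ≈ 9.000e-15 m
2. Minimum momentum uncertainty: Δp = ℏ/(2Δx) = 5.859e-21 kg·m/s
3. Minimum kinetic energy:
   KE = (Δp)²/(2m) = (5.859e-21)²/(2 × 1.675e-27 kg)
   KE = 1.025e-14 J = 63.954 keV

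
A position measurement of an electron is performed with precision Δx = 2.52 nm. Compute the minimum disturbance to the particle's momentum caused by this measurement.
2.092 × 10^-26 kg·m/s

The uncertainty principle implies that measuring position disturbs momentum:
ΔxΔp ≥ ℏ/2

When we measure position with precision Δx, we necessarily introduce a momentum uncertainty:
Δp ≥ ℏ/(2Δx)
Δp_min = (1.055e-34 J·s) / (2 × 2.520e-09 m)
Δp_min = 2.092e-26 kg·m/s

The more precisely we measure position, the greater the momentum disturbance.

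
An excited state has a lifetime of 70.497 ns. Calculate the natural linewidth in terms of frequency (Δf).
1.129 MHz

Using the energy-time uncertainty principle and E = hf:
ΔEΔt ≥ ℏ/2
hΔf·Δt ≥ ℏ/2

The minimum frequency uncertainty is:
Δf = ℏ/(2hτ) = 1/(4πτ)
Δf = 1/(4π × 7.050e-08 s)
Δf = 1.129e+06 Hz = 1.129 MHz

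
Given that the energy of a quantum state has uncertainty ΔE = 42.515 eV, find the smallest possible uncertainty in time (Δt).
7.741 as

Using the energy-time uncertainty principle:
ΔEΔt ≥ ℏ/2

The minimum uncertainty in time is:
Δt_min = ℏ/(2ΔE)
Δt_min = (1.055e-34 J·s) / (2 × 6.812e-18 J)
Δt_min = 7.741e-18 s = 7.741 as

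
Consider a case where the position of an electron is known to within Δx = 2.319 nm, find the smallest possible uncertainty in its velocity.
24.961 km/s

Using the Heisenberg uncertainty principle and Δp = mΔv:
ΔxΔp ≥ ℏ/2
Δx(mΔv) ≥ ℏ/2

The minimum uncertainty in velocity is:
Δv_min = ℏ/(2mΔx)
Δv_min = (1.055e-34 J·s) / (2 × 9.109e-31 kg × 2.319e-09 m)
Δv_min = 2.496e+04 m/s = 24.961 km/s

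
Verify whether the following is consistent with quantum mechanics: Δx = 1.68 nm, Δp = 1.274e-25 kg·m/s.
Yes, it satisfies the uncertainty principle.

Calculate the product ΔxΔp:
ΔxΔp = (1.680e-09 m) × (1.274e-25 kg·m/s)
ΔxΔp = 2.140e-34 J·s

Compare to the minimum allowed value ℏ/2:
ℏ/2 = 5.273e-35 J·s

Since ΔxΔp = 2.140e-34 J·s ≥ 5.273e-35 J·s = ℏ/2,
the measurement satisfies the uncertainty principle.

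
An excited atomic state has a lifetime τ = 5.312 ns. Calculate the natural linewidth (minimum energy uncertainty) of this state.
61.955 neV

Using the energy-time uncertainty principle:
ΔEΔt ≥ ℏ/2

The lifetime τ represents the time uncertainty Δt.
The natural linewidth (minimum energy uncertainty) is:

ΔE = ℏ/(2τ)
ΔE = (1.055e-34 J·s) / (2 × 5.312e-09 s)
ΔE = 9.926e-27 J = 61.955 neV

This natural linewidth limits the precision of spectroscopic measurements.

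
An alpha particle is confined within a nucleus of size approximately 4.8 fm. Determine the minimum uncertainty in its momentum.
1.099 × 10^-20 kg·m/s

Using the Heisenberg uncertainty principle:
ΔxΔp ≥ ℏ/2

With Δx ≈ L = 4.800e-15 m (the confinement size):
Δp_min = ℏ/(2Δx)
Δp_min = (1.055e-34 J·s) / (2 × 4.800e-15 m)
Δp_min = 1.099e-20 kg·m/s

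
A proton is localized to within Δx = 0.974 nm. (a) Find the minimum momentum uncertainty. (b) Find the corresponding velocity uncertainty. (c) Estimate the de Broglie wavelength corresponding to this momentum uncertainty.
(a) Δp_min = 5.414 × 10^-26 kg·m/s
(b) Δv_min = 32.366 m/s
(c) λ_dB = 12.240 nm

Step-by-step:

(a) From the uncertainty principle:
Δp_min = ℏ/(2Δx) = (1.055e-34 J·s)/(2 × 9.740e-10 m) = 5.414e-26 kg·m/s

(b) The velocity uncertainty:
Δv = Δp/m = (5.414e-26 kg·m/s)/(1.673e-27 kg) = 3.237e+01 m/s = 32.366 m/s

(c) The de Broglie wavelength for this momentum:
λ = h/p = (6.626e-34 J·s)/(5.414e-26 kg·m/s) = 1.224e-08 m = 12.240 nm

Note: The de Broglie wavelength is comparable to the localization size, as expected from wave-particle duality.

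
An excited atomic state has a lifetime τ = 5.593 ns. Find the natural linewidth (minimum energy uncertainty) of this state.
58.842 neV

Using the energy-time uncertainty principle:
ΔEΔt ≥ ℏ/2

The lifetime τ represents the time uncertainty Δt.
The natural linewidth (minimum energy uncertainty) is:

ΔE = ℏ/(2τ)
ΔE = (1.055e-34 J·s) / (2 × 5.593e-09 s)
ΔE = 9.428e-27 J = 58.842 neV

This natural linewidth limits the precision of spectroscopic measurements.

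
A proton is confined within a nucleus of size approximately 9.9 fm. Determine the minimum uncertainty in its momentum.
5.326 × 10^-21 kg·m/s

Using the Heisenberg uncertainty principle:
ΔxΔp ≥ ℏ/2

With Δx ≈ L = 9.900e-15 m (the confinement size):
Δp_min = ℏ/(2Δx)
Δp_min = (1.055e-34 J·s) / (2 × 9.900e-15 m)
Δp_min = 5.326e-21 kg·m/s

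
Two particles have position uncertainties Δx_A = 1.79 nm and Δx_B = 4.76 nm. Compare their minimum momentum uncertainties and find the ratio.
Particle A has the larger minimum momentum uncertainty, by a factor of 2.66.

For each particle, the minimum momentum uncertainty is Δp_min = ℏ/(2Δx):

Particle A: Δp_A = ℏ/(2×1.790e-09 m) = 2.946e-26 kg·m/s
Particle B: Δp_B = ℏ/(2×4.760e-09 m) = 1.108e-26 kg·m/s

Ratio: Δp_A/Δp_B = 2.66

Since Δp_min ∝ 1/Δx, the particle with smaller position uncertainty (A) has larger momentum uncertainty.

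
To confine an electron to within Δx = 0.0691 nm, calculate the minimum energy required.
1.995 eV

Localizing a particle requires giving it sufficient momentum uncertainty:

1. From uncertainty principle: Δp ≥ ℏ/(2Δx)
   Δp_min = (1.055e-34 J·s) / (2 × 6.910e-11 m)
   Δp_min = 7.631e-25 kg·m/s

2. This momentum uncertainty corresponds to kinetic energy:
   KE ≈ (Δp)²/(2m) = (7.631e-25)²/(2 × 9.109e-31 kg)
   KE = 3.196e-19 J = 1.995 eV

Tighter localization requires more energy.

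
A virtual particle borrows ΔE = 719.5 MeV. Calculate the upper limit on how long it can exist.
4.574 × 10^-25 s

Using the energy-time uncertainty principle:
ΔEΔt ≥ ℏ/2

For a virtual particle borrowing energy ΔE, the maximum lifetime is:
Δt_max = ℏ/(2ΔE)

Converting energy:
ΔE = 719.5 MeV = 1.153e-10 J

Δt_max = (1.055e-34 J·s) / (2 × 1.153e-10 J)
Δt_max = 4.574e-25 s = 4.574 × 10^-25 s

Virtual particles with higher borrowed energy exist for shorter times.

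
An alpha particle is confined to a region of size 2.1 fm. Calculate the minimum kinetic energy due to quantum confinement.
296.102 keV

Using the uncertainty principle:

1. Position uncertainty: Δx ≈ 2.100e-15 m
2. Minimum momentum uncertainty: Δp = ℏ/(2Δx) = 2.511e-20 kg·m/s
3. Minimum kinetic energy:
   KE = (Δp)²/(2m) = (2.511e-20)²/(2 × 6.645e-27 kg)
   KE = 4.744e-14 J = 296.102 keV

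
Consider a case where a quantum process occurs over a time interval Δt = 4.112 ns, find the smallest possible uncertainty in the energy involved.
80.036 neV

Using the energy-time uncertainty principle:
ΔEΔt ≥ ℏ/2

The minimum uncertainty in energy is:
ΔE_min = ℏ/(2Δt)
ΔE_min = (1.055e-34 J·s) / (2 × 4.112e-09 s)
ΔE_min = 1.282e-26 J = 80.036 neV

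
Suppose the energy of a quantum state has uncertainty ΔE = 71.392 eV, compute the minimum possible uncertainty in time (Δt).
4.610 as

Using the energy-time uncertainty principle:
ΔEΔt ≥ ℏ/2

The minimum uncertainty in time is:
Δt_min = ℏ/(2ΔE)
Δt_min = (1.055e-34 J·s) / (2 × 1.144e-17 J)
Δt_min = 4.610e-18 s = 4.610 as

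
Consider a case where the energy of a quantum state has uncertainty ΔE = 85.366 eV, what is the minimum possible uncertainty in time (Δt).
3.855 as

Using the energy-time uncertainty principle:
ΔEΔt ≥ ℏ/2

The minimum uncertainty in time is:
Δt_min = ℏ/(2ΔE)
Δt_min = (1.055e-34 J·s) / (2 × 1.368e-17 J)
Δt_min = 3.855e-18 s = 3.855 as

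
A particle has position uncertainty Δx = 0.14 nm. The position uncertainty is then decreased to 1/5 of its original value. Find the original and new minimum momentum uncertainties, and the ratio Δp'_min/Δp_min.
Original Δp_min = 3.766 × 10^-25 kg·m/s; new Δp'_min = 1.883 × 10^-24 kg·m/s; ratio Δp'_min/Δp_min = 5.

From the uncertainty principle ΔxΔp ≥ ℏ/2, the minimum momentum uncertainty is Δp_min = ℏ/(2Δx).

Original (Δx = 0.14 nm = 1.400e-10 m):
Δp_min = (1.055e-34 J·s)/(2 × 1.400e-10 m) = 3.766e-25 kg·m/s

When Δx → (1/5)Δx:
Δp'_min = ℏ/(2 × (1/5)Δx) = 5 × ℏ/(2Δx) = 5 × Δp_min
Δp'_min = 5 × 3.766e-25 kg·m/s = 1.883e-24 kg·m/s

Since Δp_min ∝ 1/Δx, when Δx is decreased to 1/5 of its original value, Δp_min increases to 5 times its original value.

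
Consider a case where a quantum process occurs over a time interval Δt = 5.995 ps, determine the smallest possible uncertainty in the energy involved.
54.897 μeV

Using the energy-time uncertainty principle:
ΔEΔt ≥ ℏ/2

The minimum uncertainty in energy is:
ΔE_min = ℏ/(2Δt)
ΔE_min = (1.055e-34 J·s) / (2 × 5.995e-12 s)
ΔE_min = 8.795e-24 J = 54.897 μeV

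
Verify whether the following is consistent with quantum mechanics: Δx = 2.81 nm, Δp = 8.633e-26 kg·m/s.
Yes, it satisfies the uncertainty principle.

Calculate the product ΔxΔp:
ΔxΔp = (2.810e-09 m) × (8.633e-26 kg·m/s)
ΔxΔp = 2.426e-34 J·s

Compare to the minimum allowed value ℏ/2:
ℏ/2 = 5.273e-35 J·s

Since ΔxΔp = 2.426e-34 J·s ≥ 5.273e-35 J·s = ℏ/2,
the measurement satisfies the uncertainty principle.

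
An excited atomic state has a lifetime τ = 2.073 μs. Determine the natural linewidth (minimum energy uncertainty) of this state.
158.758 peV

Using the energy-time uncertainty principle:
ΔEΔt ≥ ℏ/2

The lifetime τ represents the time uncertainty Δt.
The natural linewidth (minimum energy uncertainty) is:

ΔE = ℏ/(2τ)
ΔE = (1.055e-34 J·s) / (2 × 2.073e-06 s)
ΔE = 2.544e-29 J = 158.758 peV

This natural linewidth limits the precision of spectroscopic measurements.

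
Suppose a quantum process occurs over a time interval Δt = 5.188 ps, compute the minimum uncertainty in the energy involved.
63.436 μeV

Using the energy-time uncertainty principle:
ΔEΔt ≥ ℏ/2

The minimum uncertainty in energy is:
ΔE_min = ℏ/(2Δt)
ΔE_min = (1.055e-34 J·s) / (2 × 5.188e-12 s)
ΔE_min = 1.016e-23 J = 63.436 μeV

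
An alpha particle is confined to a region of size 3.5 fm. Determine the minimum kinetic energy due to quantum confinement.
106.597 keV

Using the uncertainty principle:

1. Position uncertainty: Δx ≈ 3.500e-15 m
2. Minimum momentum uncertainty: Δp = ℏ/(2Δx) = 1.507e-20 kg·m/s
3. Minimum kinetic energy:
   KE = (Δp)²/(2m) = (1.507e-20)²/(2 × 6.645e-27 kg)
   KE = 1.708e-14 J = 106.597 keV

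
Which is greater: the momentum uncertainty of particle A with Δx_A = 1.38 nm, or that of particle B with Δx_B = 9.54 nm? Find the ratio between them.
Particle A has the larger minimum momentum uncertainty, by a factor of 6.91.

For each particle, the minimum momentum uncertainty is Δp_min = ℏ/(2Δx):

Particle A: Δp_A = ℏ/(2×1.380e-09 m) = 3.821e-26 kg·m/s
Particle B: Δp_B = ℏ/(2×9.540e-09 m) = 5.527e-27 kg·m/s

Ratio: Δp_A/Δp_B = 6.91

Since Δp_min ∝ 1/Δx, the particle with smaller position uncertainty (A) has larger momentum uncertainty.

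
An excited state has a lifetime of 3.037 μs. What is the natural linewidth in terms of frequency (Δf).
26.203 kHz

Using the energy-time uncertainty principle and E = hf:
ΔEΔt ≥ ℏ/2
hΔf·Δt ≥ ℏ/2

The minimum frequency uncertainty is:
Δf = ℏ/(2hτ) = 1/(4πτ)
Δf = 1/(4π × 3.037e-06 s)
Δf = 2.620e+04 Hz = 26.203 kHz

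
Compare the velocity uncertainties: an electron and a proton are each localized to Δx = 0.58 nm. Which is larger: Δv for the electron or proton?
The electron has the larger minimum velocity uncertainty, by a ratio of 1836.2.

For both particles, Δp_min = ℏ/(2Δx) = 9.091e-26 kg·m/s (same for both).

The velocity uncertainty is Δv = Δp/m:
- electron: Δv = 9.091e-26 / 9.109e-31 = 9.980e+04 m/s = 99.800 km/s
- proton: Δv = 9.091e-26 / 1.673e-27 = 5.435e+01 m/s = 54.353 m/s

Ratio: 9.980e+04 / 5.435e+01 = 1836.2

The lighter particle has larger velocity uncertainty because Δv ∝ 1/m.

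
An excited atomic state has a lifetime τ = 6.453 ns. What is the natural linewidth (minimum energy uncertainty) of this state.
51.000 neV

Using the energy-time uncertainty principle:
ΔEΔt ≥ ℏ/2

The lifetime τ represents the time uncertainty Δt.
The natural linewidth (minimum energy uncertainty) is:

ΔE = ℏ/(2τ)
ΔE = (1.055e-34 J·s) / (2 × 6.453e-09 s)
ΔE = 8.171e-27 J = 51.000 neV

This natural linewidth limits the precision of spectroscopic measurements.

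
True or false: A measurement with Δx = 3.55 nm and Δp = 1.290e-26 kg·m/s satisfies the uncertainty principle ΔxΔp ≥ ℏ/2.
No, it violates the uncertainty principle (impossible measurement).

Calculate the product ΔxΔp:
ΔxΔp = (3.550e-09 m) × (1.290e-26 kg·m/s)
ΔxΔp = 4.579e-35 J·s

Compare to the minimum allowed value ℏ/2:
ℏ/2 = 5.273e-35 J·s

Since ΔxΔp = 4.579e-35 J·s < 5.273e-35 J·s = ℏ/2,
the measurement violates the uncertainty principle.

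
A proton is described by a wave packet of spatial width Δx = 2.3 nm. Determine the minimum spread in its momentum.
2.293 × 10^-26 kg·m/s

For a wave packet, the spatial width Δx and momentum spread Δp are related by the uncertainty principle:
ΔxΔp ≥ ℏ/2

The minimum momentum spread is:
Δp_min = ℏ/(2Δx)
Δp_min = (1.055e-34 J·s) / (2 × 2.300e-09 m)
Δp_min = 2.293e-26 kg·m/s

A wave packet cannot have both a well-defined position and well-defined momentum.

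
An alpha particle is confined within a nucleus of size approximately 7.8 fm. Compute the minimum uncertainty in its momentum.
6.760 × 10^-21 kg·m/s

Using the Heisenberg uncertainty principle:
ΔxΔp ≥ ℏ/2

With Δx ≈ L = 7.800e-15 m (the confinement size):
Δp_min = ℏ/(2Δx)
Δp_min = (1.055e-34 J·s) / (2 × 7.800e-15 m)
Δp_min = 6.760e-21 kg·m/s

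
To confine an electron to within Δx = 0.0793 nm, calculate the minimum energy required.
1.515 eV

Localizing a particle requires giving it sufficient momentum uncertainty:

1. From uncertainty principle: Δp ≥ ℏ/(2Δx)
   Δp_min = (1.055e-34 J·s) / (2 × 7.930e-11 m)
   Δp_min = 6.649e-25 kg·m/s

2. This momentum uncertainty corresponds to kinetic energy:
   KE ≈ (Δp)²/(2m) = (6.649e-25)²/(2 × 9.109e-31 kg)
   KE = 2.427e-19 J = 1.515 eV

Tighter localization requires more energy.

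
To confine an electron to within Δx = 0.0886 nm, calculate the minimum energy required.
1.213 eV

Localizing a particle requires giving it sufficient momentum uncertainty:

1. From uncertainty principle: Δp ≥ ℏ/(2Δx)
   Δp_min = (1.055e-34 J·s) / (2 × 8.860e-11 m)
   Δp_min = 5.951e-25 kg·m/s

2. This momentum uncertainty corresponds to kinetic energy:
   KE ≈ (Δp)²/(2m) = (5.951e-25)²/(2 × 9.109e-31 kg)
   KE = 1.944e-19 J = 1.213 eV

Tighter localization requires more energy.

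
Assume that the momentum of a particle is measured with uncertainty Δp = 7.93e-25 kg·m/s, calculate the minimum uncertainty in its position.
66.493 pm

Using the Heisenberg uncertainty principle:
ΔxΔp ≥ ℏ/2

The minimum uncertainty in position is:
Δx_min = ℏ/(2Δp)
Δx_min = (1.055e-34 J·s) / (2 × 7.930e-25 kg·m/s)
Δx_min = 6.649e-11 m = 66.493 pm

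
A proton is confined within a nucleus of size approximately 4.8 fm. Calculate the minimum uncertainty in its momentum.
1.099 × 10^-20 kg·m/s

Using the Heisenberg uncertainty principle:
ΔxΔp ≥ ℏ/2

With Δx ≈ L = 4.800e-15 m (the confinement size):
Δp_min = ℏ/(2Δx)
Δp_min = (1.055e-34 J·s) / (2 × 4.800e-15 m)
Δp_min = 1.099e-20 kg·m/s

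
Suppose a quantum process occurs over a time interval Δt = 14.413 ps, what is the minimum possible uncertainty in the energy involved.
22.834 μeV

Using the energy-time uncertainty principle:
ΔEΔt ≥ ℏ/2

The minimum uncertainty in energy is:
ΔE_min = ℏ/(2Δt)
ΔE_min = (1.055e-34 J·s) / (2 × 1.441e-11 s)
ΔE_min = 3.658e-24 J = 22.834 μeV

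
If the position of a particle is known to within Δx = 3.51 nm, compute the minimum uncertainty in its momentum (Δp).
1.502 × 10^-26 kg·m/s

Using the Heisenberg uncertainty principle:
ΔxΔp ≥ ℏ/2

The minimum uncertainty in momentum is:
Δp_min = ℏ/(2Δx)
Δp_min = (1.055e-34 J·s) / (2 × 3.510e-09 m)
Δp_min = 1.502e-26 kg·m/s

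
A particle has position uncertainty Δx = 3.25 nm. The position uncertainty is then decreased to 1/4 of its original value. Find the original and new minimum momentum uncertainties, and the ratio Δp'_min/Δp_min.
Original Δp_min = 1.622 × 10^-26 kg·m/s; new Δp'_min = 6.490 × 10^-26 kg·m/s; ratio Δp'_min/Δp_min = 4.

From the uncertainty principle ΔxΔp ≥ ℏ/2, the minimum momentum uncertainty is Δp_min = ℏ/(2Δx).

Original (Δx = 3.25 nm = 3.250e-09 m):
Δp_min = (1.055e-34 J·s)/(2 × 3.250e-09 m) = 1.622e-26 kg·m/s

When Δx → (1/4)Δx:
Δp'_min = ℏ/(2 × (1/4)Δx) = 4 × ℏ/(2Δx) = 4 × Δp_min
Δp'_min = 4 × 1.622e-26 kg·m/s = 6.490e-26 kg·m/s

Since Δp_min ∝ 1/Δx, when Δx is decreased to 1/4 of its original value, Δp_min increases to 4 times its original value.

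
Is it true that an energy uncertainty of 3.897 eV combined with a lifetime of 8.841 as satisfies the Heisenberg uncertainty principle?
No, it violates the uncertainty relation.

Calculate the product ΔEΔt:
ΔE = 3.897 eV = 6.244e-19 J
ΔEΔt = (6.244e-19 J) × (8.841e-18 s)
ΔEΔt = 5.520e-36 J·s

Compare to the minimum allowed value ℏ/2:
ℏ/2 = 5.273e-35 J·s

Since ΔEΔt = 5.520e-36 J·s < 5.273e-35 J·s = ℏ/2,
this violates the uncertainty relation.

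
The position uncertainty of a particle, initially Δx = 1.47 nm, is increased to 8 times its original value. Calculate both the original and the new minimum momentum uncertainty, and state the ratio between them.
Original Δp_min = 3.587 × 10^-26 kg·m/s; new Δp'_min = 4.484 × 10^-27 kg·m/s; ratio Δp'_min/Δp_min = 1/8.

From the uncertainty principle ΔxΔp ≥ ℏ/2, the minimum momentum uncertainty is Δp_min = ℏ/(2Δx).

Original (Δx = 1.47 nm = 1.470e-09 m):
Δp_min = (1.055e-34 J·s)/(2 × 1.470e-09 m) = 3.587e-26 kg·m/s

When Δx → 8Δx:
Δp'_min = ℏ/(2 × 8Δx) = (1/8) × ℏ/(2Δx) = (1/8) × Δp_min
Δp'_min = 1/8 × 3.587e-26 kg·m/s = 4.484e-27 kg·m/s

Since Δp_min ∝ 1/Δx, when Δx is increased to 8 times its original value, Δp_min decreases to 1/8 of its original value.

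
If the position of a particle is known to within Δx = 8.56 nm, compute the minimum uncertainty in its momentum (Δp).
6.160 × 10^-27 kg·m/s

Using the Heisenberg uncertainty principle:
ΔxΔp ≥ ℏ/2

The minimum uncertainty in momentum is:
Δp_min = ℏ/(2Δx)
Δp_min = (1.055e-34 J·s) / (2 × 8.560e-09 m)
Δp_min = 6.160e-27 kg·m/s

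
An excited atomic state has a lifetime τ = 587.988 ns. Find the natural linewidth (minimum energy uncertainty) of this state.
559.715 peV

Using the energy-time uncertainty principle:
ΔEΔt ≥ ℏ/2

The lifetime τ represents the time uncertainty Δt.
The natural linewidth (minimum energy uncertainty) is:

ΔE = ℏ/(2τ)
ΔE = (1.055e-34 J·s) / (2 × 5.880e-07 s)
ΔE = 8.968e-29 J = 559.715 peV

This natural linewidth limits the precision of spectroscopic measurements.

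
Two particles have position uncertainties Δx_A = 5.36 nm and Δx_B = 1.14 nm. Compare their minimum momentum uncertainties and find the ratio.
Particle B has the larger minimum momentum uncertainty, by a factor of 4.70.

For each particle, the minimum momentum uncertainty is Δp_min = ℏ/(2Δx):

Particle A: Δp_A = ℏ/(2×5.360e-09 m) = 9.837e-27 kg·m/s
Particle B: Δp_B = ℏ/(2×1.140e-09 m) = 4.625e-26 kg·m/s

Ratio: Δp_B/Δp_A = 4.70

Since Δp_min ∝ 1/Δx, the particle with smaller position uncertainty (B) has larger momentum uncertainty.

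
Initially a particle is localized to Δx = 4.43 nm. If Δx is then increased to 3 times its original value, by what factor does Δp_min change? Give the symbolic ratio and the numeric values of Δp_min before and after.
Original Δp_min = 1.190 × 10^-26 kg·m/s; new Δp'_min = 3.968 × 10^-27 kg·m/s; ratio Δp'_min/Δp_min = 1/3.

From the uncertainty principle ΔxΔp ≥ ℏ/2, the minimum momentum uncertainty is Δp_min = ℏ/(2Δx).

Original (Δx = 4.43 nm = 4.430e-09 m):
Δp_min = (1.055e-34 J·s)/(2 × 4.430e-09 m) = 1.190e-26 kg·m/s

When Δx → 3Δx:
Δp'_min = ℏ/(2 × 3Δx) = (1/3) × ℏ/(2Δx) = (1/3) × Δp_min
Δp'_min = 1/3 × 1.190e-26 kg·m/s = 3.968e-27 kg·m/s

Since Δp_min ∝ 1/Δx, when Δx is increased to 3 times its original value, Δp_min decreases to 1/3 of its original value.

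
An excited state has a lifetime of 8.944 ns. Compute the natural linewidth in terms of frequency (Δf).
8.897 MHz

Using the energy-time uncertainty principle and E = hf:
ΔEΔt ≥ ℏ/2
hΔf·Δt ≥ ℏ/2

The minimum frequency uncertainty is:
Δf = ℏ/(2hτ) = 1/(4πτ)
Δf = 1/(4π × 8.944e-09 s)
Δf = 8.897e+06 Hz = 8.897 MHz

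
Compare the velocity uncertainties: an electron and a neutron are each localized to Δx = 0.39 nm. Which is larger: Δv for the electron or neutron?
The electron has the larger minimum velocity uncertainty, by a ratio of 1838.7.

For both particles, Δp_min = ℏ/(2Δx) = 1.352e-25 kg·m/s (same for both).

The velocity uncertainty is Δv = Δp/m:
- electron: Δv = 1.352e-25 / 9.109e-31 = 1.484e+05 m/s = 148.420 km/s
- neutron: Δv = 1.352e-25 / 1.675e-27 = 8.072e+01 m/s = 80.721 m/s

Ratio: 1.484e+05 / 8.072e+01 = 1838.7

The lighter particle has larger velocity uncertainty because Δv ∝ 1/m.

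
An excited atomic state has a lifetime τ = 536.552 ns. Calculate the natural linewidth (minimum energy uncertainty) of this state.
613.372 peV

Using the energy-time uncertainty principle:
ΔEΔt ≥ ℏ/2

The lifetime τ represents the time uncertainty Δt.
The natural linewidth (minimum energy uncertainty) is:

ΔE = ℏ/(2τ)
ΔE = (1.055e-34 J·s) / (2 × 5.366e-07 s)
ΔE = 9.827e-29 J = 613.372 peV

This natural linewidth limits the precision of spectroscopic measurements.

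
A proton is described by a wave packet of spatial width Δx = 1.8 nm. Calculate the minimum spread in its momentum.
2.929 × 10^-26 kg·m/s

For a wave packet, the spatial width Δx and momentum spread Δp are related by the uncertainty principle:
ΔxΔp ≥ ℏ/2

The minimum momentum spread is:
Δp_min = ℏ/(2Δx)
Δp_min = (1.055e-34 J·s) / (2 × 1.800e-09 m)
Δp_min = 2.929e-26 kg·m/s

A wave packet cannot have both a well-defined position and well-defined momentum.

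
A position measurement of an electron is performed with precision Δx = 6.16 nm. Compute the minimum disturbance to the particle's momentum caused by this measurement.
8.560 × 10^-27 kg·m/s

The uncertainty principle implies that measuring position disturbs momentum:
ΔxΔp ≥ ℏ/2

When we measure position with precision Δx, we necessarily introduce a momentum uncertainty:
Δp ≥ ℏ/(2Δx)
Δp_min = (1.055e-34 J·s) / (2 × 6.160e-09 m)
Δp_min = 8.560e-27 kg·m/s

The more precisely we measure position, the greater the momentum disturbance.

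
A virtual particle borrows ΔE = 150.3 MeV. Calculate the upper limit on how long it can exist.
2.190 ys

Using the energy-time uncertainty principle:
ΔEΔt ≥ ℏ/2

For a virtual particle borrowing energy ΔE, the maximum lifetime is:
Δt_max = ℏ/(2ΔE)

Converting energy:
ΔE = 150.3 MeV = 2.408e-11 J

Δt_max = (1.055e-34 J·s) / (2 × 2.408e-11 J)
Δt_max = 2.190e-24 s = 2.190 ys

Virtual particles with higher borrowed energy exist for shorter times.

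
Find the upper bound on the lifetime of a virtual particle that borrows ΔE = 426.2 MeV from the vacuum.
7.722 × 10^-25 s

Using the energy-time uncertainty principle:
ΔEΔt ≥ ℏ/2

For a virtual particle borrowing energy ΔE, the maximum lifetime is:
Δt_max = ℏ/(2ΔE)

Converting energy:
ΔE = 426.2 MeV = 6.828e-11 J

Δt_max = (1.055e-34 J·s) / (2 × 6.828e-11 J)
Δt_max = 7.722e-25 s = 7.722 × 10^-25 s

Virtual particles with higher borrowed energy exist for shorter times.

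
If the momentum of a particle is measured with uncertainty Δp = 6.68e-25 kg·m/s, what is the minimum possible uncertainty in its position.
78.935 pm

Using the Heisenberg uncertainty principle:
ΔxΔp ≥ ℏ/2

The minimum uncertainty in position is:
Δx_min = ℏ/(2Δp)
Δx_min = (1.055e-34 J·s) / (2 × 6.680e-25 kg·m/s)
Δx_min = 7.894e-11 m = 78.935 pm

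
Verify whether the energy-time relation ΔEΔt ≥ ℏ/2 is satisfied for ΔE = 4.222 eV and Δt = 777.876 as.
Yes, it satisfies the uncertainty relation.

Calculate the product ΔEΔt:
ΔE = 4.222 eV = 6.764e-19 J
ΔEΔt = (6.764e-19 J) × (7.779e-16 s)
ΔEΔt = 5.262e-34 J·s

Compare to the minimum allowed value ℏ/2:
ℏ/2 = 5.273e-35 J·s

Since ΔEΔt = 5.262e-34 J·s ≥ 5.273e-35 J·s = ℏ/2,
this satisfies the uncertainty relation.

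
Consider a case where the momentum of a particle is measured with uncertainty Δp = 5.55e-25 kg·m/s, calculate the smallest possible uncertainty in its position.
95.006 pm

Using the Heisenberg uncertainty principle:
ΔxΔp ≥ ℏ/2

The minimum uncertainty in position is:
Δx_min = ℏ/(2Δp)
Δx_min = (1.055e-34 J·s) / (2 × 5.550e-25 kg·m/s)
Δx_min = 9.501e-11 m = 95.006 pm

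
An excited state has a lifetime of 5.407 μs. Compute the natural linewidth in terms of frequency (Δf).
14.717 kHz

Using the energy-time uncertainty principle and E = hf:
ΔEΔt ≥ ℏ/2
hΔf·Δt ≥ ℏ/2

The minimum frequency uncertainty is:
Δf = ℏ/(2hτ) = 1/(4πτ)
Δf = 1/(4π × 5.407e-06 s)
Δf = 1.472e+04 Hz = 14.717 kHz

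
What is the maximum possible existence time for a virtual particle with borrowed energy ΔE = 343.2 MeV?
9.589 × 10^-25 s

Using the energy-time uncertainty principle:
ΔEΔt ≥ ℏ/2

For a virtual particle borrowing energy ΔE, the maximum lifetime is:
Δt_max = ℏ/(2ΔE)

Converting energy:
ΔE = 343.2 MeV = 5.499e-11 J

Δt_max = (1.055e-34 J·s) / (2 × 5.499e-11 J)
Δt_max = 9.589e-25 s = 9.589 × 10^-25 s

Virtual particles with higher borrowed energy exist for shorter times.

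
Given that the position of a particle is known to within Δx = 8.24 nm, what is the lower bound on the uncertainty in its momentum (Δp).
6.399 × 10^-27 kg·m/s

Using the Heisenberg uncertainty principle:
ΔxΔp ≥ ℏ/2

The minimum uncertainty in momentum is:
Δp_min = ℏ/(2Δx)
Δp_min = (1.055e-34 J·s) / (2 × 8.240e-09 m)
Δp_min = 6.399e-27 kg·m/s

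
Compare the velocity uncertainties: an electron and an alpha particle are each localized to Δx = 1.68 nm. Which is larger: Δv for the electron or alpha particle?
The electron has the larger minimum velocity uncertainty, by a ratio of 7294.3.

For both particles, Δp_min = ℏ/(2Δx) = 3.139e-26 kg·m/s (same for both).

The velocity uncertainty is Δv = Δp/m:
- electron: Δv = 3.139e-26 / 9.109e-31 = 3.445e+04 m/s = 34.455 km/s
- alpha particle: Δv = 3.139e-26 / 6.645e-27 = 4.724e+00 m/s = 4.724 m/s

Ratio: 3.445e+04 / 4.724e+00 = 7294.3

The lighter particle has larger velocity uncertainty because Δv ∝ 1/m.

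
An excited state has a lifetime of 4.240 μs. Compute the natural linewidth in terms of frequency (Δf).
18.768 kHz

Using the energy-time uncertainty principle and E = hf:
ΔEΔt ≥ ℏ/2
hΔf·Δt ≥ ℏ/2

The minimum frequency uncertainty is:
Δf = ℏ/(2hτ) = 1/(4πτ)
Δf = 1/(4π × 4.240e-06 s)
Δf = 1.877e+04 Hz = 18.768 kHz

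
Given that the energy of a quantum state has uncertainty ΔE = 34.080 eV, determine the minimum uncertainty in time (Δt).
9.657 as

Using the energy-time uncertainty principle:
ΔEΔt ≥ ℏ/2

The minimum uncertainty in time is:
Δt_min = ℏ/(2ΔE)
Δt_min = (1.055e-34 J·s) / (2 × 5.460e-18 J)
Δt_min = 9.657e-18 s = 9.657 as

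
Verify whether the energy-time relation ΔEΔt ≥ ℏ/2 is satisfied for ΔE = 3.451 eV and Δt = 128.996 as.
Yes, it satisfies the uncertainty relation.

Calculate the product ΔEΔt:
ΔE = 3.451 eV = 5.529e-19 J
ΔEΔt = (5.529e-19 J) × (1.290e-16 s)
ΔEΔt = 7.132e-35 J·s

Compare to the minimum allowed value ℏ/2:
ℏ/2 = 5.273e-35 J·s

Since ΔEΔt = 7.132e-35 J·s ≥ 5.273e-35 J·s = ℏ/2,
this satisfies the uncertainty relation.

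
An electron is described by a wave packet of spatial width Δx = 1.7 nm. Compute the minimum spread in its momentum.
3.102 × 10^-26 kg·m/s

For a wave packet, the spatial width Δx and momentum spread Δp are related by the uncertainty principle:
ΔxΔp ≥ ℏ/2

The minimum momentum spread is:
Δp_min = ℏ/(2Δx)
Δp_min = (1.055e-34 J·s) / (2 × 1.700e-09 m)
Δp_min = 3.102e-26 kg·m/s

A wave packet cannot have both a well-defined position and well-defined momentum.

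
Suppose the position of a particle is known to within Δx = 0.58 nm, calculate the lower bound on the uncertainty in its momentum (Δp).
9.091 × 10^-26 kg·m/s

Using the Heisenberg uncertainty principle:
ΔxΔp ≥ ℏ/2

The minimum uncertainty in momentum is:
Δp_min = ℏ/(2Δx)
Δp_min = (1.055e-34 J·s) / (2 × 5.800e-10 m)
Δp_min = 9.091e-26 kg·m/s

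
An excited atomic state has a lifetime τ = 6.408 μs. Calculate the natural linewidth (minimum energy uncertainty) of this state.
51.359 peV

Using the energy-time uncertainty principle:
ΔEΔt ≥ ℏ/2

The lifetime τ represents the time uncertainty Δt.
The natural linewidth (minimum energy uncertainty) is:

ΔE = ℏ/(2τ)
ΔE = (1.055e-34 J·s) / (2 × 6.408e-06 s)
ΔE = 8.229e-30 J = 51.359 peV

This natural linewidth limits the precision of spectroscopic measurements.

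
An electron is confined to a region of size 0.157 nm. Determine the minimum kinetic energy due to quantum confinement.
386.424 meV

Using the uncertainty principle:

1. Position uncertainty: Δx ≈ 1.570e-10 m
2. Minimum momentum uncertainty: Δp = ℏ/(2Δx) = 3.359e-25 kg·m/s
3. Minimum kinetic energy:
   KE = (Δp)²/(2m) = (3.359e-25)²/(2 × 9.109e-31 kg)
   KE = 6.191e-20 J = 386.424 meV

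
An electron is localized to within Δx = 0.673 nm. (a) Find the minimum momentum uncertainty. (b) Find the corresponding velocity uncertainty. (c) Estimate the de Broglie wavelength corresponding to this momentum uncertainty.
(a) Δp_min = 7.835 × 10^-26 kg·m/s
(b) Δv_min = 86.009 km/s
(c) λ_dB = 8.457 nm

Step-by-step:

(a) From the uncertainty principle:
Δp_min = ℏ/(2Δx) = (1.055e-34 J·s)/(2 × 6.730e-10 m) = 7.835e-26 kg·m/s

(b) The velocity uncertainty:
Δv = Δp/m = (7.835e-26 kg·m/s)/(9.109e-31 kg) = 8.601e+04 m/s = 86.009 km/s

(c) The de Broglie wavelength for this momentum:
λ = h/p = (6.626e-34 J·s)/(7.835e-26 kg·m/s) = 8.457e-09 m = 8.457 nm

Note: The de Broglie wavelength is comparable to the localization size, as expected from wave-particle duality.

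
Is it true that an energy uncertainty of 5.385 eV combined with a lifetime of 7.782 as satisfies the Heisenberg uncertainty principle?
No, it violates the uncertainty relation.

Calculate the product ΔEΔt:
ΔE = 5.385 eV = 8.628e-19 J
ΔEΔt = (8.628e-19 J) × (7.782e-18 s)
ΔEΔt = 6.714e-36 J·s

Compare to the minimum allowed value ℏ/2:
ℏ/2 = 5.273e-35 J·s

Since ΔEΔt = 6.714e-36 J·s < 5.273e-35 J·s = ℏ/2,
this violates the uncertainty relation.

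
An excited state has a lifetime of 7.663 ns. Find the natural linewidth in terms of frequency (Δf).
10.385 MHz

Using the energy-time uncertainty principle and E = hf:
ΔEΔt ≥ ℏ/2
hΔf·Δt ≥ ℏ/2

The minimum frequency uncertainty is:
Δf = ℏ/(2hτ) = 1/(4πτ)
Δf = 1/(4π × 7.663e-09 s)
Δf = 1.038e+07 Hz = 10.385 MHz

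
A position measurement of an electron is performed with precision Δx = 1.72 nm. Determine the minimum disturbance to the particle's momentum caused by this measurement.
3.066 × 10^-26 kg·m/s

The uncertainty principle implies that measuring position disturbs momentum:
ΔxΔp ≥ ℏ/2

When we measure position with precision Δx, we necessarily introduce a momentum uncertainty:
Δp ≥ ℏ/(2Δx)
Δp_min = (1.055e-34 J·s) / (2 × 1.720e-09 m)
Δp_min = 3.066e-26 kg·m/s

The more precisely we measure position, the greater the momentum disturbance.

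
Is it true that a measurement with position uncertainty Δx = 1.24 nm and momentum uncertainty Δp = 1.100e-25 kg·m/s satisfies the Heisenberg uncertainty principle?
Yes, it satisfies the uncertainty principle.

Calculate the product ΔxΔp:
ΔxΔp = (1.240e-09 m) × (1.100e-25 kg·m/s)
ΔxΔp = 1.364e-34 J·s

Compare to the minimum allowed value ℏ/2:
ℏ/2 = 5.273e-35 J·s

Since ΔxΔp = 1.364e-34 J·s ≥ 5.273e-35 J·s = ℏ/2,
the measurement satisfies the uncertainty principle.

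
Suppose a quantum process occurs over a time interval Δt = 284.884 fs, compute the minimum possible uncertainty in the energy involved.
1.155 meV

Using the energy-time uncertainty principle:
ΔEΔt ≥ ℏ/2

The minimum uncertainty in energy is:
ΔE_min = ℏ/(2Δt)
ΔE_min = (1.055e-34 J·s) / (2 × 2.849e-13 s)
ΔE_min = 1.851e-22 J = 1.155 meV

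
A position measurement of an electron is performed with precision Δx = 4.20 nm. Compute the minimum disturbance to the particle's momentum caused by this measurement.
1.255 × 10^-26 kg·m/s

The uncertainty principle implies that measuring position disturbs momentum:
ΔxΔp ≥ ℏ/2

When we measure position with precision Δx, we necessarily introduce a momentum uncertainty:
Δp ≥ ℏ/(2Δx)
Δp_min = (1.055e-34 J·s) / (2 × 4.200e-09 m)
Δp_min = 1.255e-26 kg·m/s

The more precisely we measure position, the greater the momentum disturbance.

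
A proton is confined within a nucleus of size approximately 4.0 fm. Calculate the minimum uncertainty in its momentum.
1.318 × 10^-20 kg·m/s

Using the Heisenberg uncertainty principle:
ΔxΔp ≥ ℏ/2

With Δx ≈ L = 4.000e-15 m (the confinement size):
Δp_min = ℏ/(2Δx)
Δp_min = (1.055e-34 J·s) / (2 × 4.000e-15 m)
Δp_min = 1.318e-20 kg·m/s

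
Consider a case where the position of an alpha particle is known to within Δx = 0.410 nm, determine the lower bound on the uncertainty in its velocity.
19.355 m/s

Using the Heisenberg uncertainty principle and Δp = mΔv:
ΔxΔp ≥ ℏ/2
Δx(mΔv) ≥ ℏ/2

The minimum uncertainty in velocity is:
Δv_min = ℏ/(2mΔx)
Δv_min = (1.055e-34 J·s) / (2 × 6.645e-27 kg × 4.100e-10 m)
Δv_min = 1.935e+01 m/s = 19.355 m/s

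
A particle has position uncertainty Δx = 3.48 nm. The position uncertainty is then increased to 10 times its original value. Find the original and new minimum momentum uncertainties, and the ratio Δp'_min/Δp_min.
Original Δp_min = 1.515 × 10^-26 kg·m/s; new Δp'_min = 1.515 × 10^-27 kg·m/s; ratio Δp'_min/Δp_min = 1/10.

From the uncertainty principle ΔxΔp ≥ ℏ/2, the minimum momentum uncertainty is Δp_min = ℏ/(2Δx).

Original (Δx = 3.48 nm = 3.480e-09 m):
Δp_min = (1.055e-34 J·s)/(2 × 3.480e-09 m) = 1.515e-26 kg·m/s

When Δx → 10Δx:
Δp'_min = ℏ/(2 × 10Δx) = (1/10) × ℏ/(2Δx) = (1/10) × Δp_min
Δp'_min = 1/10 × 1.515e-26 kg·m/s = 1.515e-27 kg·m/s

Since Δp_min ∝ 1/Δx, when Δx is increased to 10 times its original value, Δp_min decreases to 1/10 of its original value.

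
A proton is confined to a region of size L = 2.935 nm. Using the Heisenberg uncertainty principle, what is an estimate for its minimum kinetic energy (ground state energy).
602.196 neV

Using the uncertainty principle to estimate ground state energy:

1. The position uncertainty is approximately the confinement size:
   Δx ≈ L = 2.935e-09 m

2. From ΔxΔp ≥ ℏ/2, the minimum momentum uncertainty is:
   Δp ≈ ℏ/(2L) = 1.797e-26 kg·m/s

3. The kinetic energy is approximately:
   KE ≈ (Δp)²/(2m) = (1.797e-26)²/(2 × 1.673e-27 kg)
   KE ≈ 9.648e-26 J = 602.196 neV

This is an order-of-magnitude estimate of the ground state energy.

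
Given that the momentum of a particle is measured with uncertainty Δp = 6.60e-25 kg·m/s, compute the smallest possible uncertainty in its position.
79.892 pm

Using the Heisenberg uncertainty principle:
ΔxΔp ≥ ℏ/2

The minimum uncertainty in position is:
Δx_min = ℏ/(2Δp)
Δx_min = (1.055e-34 J·s) / (2 × 6.600e-25 kg·m/s)
Δx_min = 7.989e-11 m = 79.892 pm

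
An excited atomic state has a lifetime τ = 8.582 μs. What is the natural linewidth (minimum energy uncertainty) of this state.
38.348 peV

Using the energy-time uncertainty principle:
ΔEΔt ≥ ℏ/2

The lifetime τ represents the time uncertainty Δt.
The natural linewidth (minimum energy uncertainty) is:

ΔE = ℏ/(2τ)
ΔE = (1.055e-34 J·s) / (2 × 8.582e-06 s)
ΔE = 6.144e-30 J = 38.348 peV

This natural linewidth limits the precision of spectroscopic measurements.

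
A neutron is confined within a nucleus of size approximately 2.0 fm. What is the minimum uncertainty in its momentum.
2.636 × 10^-20 kg·m/s

Using the Heisenberg uncertainty principle:
ΔxΔp ≥ ℏ/2

With Δx ≈ L = 2.000e-15 m (the confinement size):
Δp_min = ℏ/(2Δx)
Δp_min = (1.055e-34 J·s) / (2 × 2.000e-15 m)
Δp_min = 2.636e-20 kg·m/s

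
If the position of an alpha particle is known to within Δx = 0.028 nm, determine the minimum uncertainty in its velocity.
283.410 m/s

Using the Heisenberg uncertainty principle and Δp = mΔv:
ΔxΔp ≥ ℏ/2
Δx(mΔv) ≥ ℏ/2

The minimum uncertainty in velocity is:
Δv_min = ℏ/(2mΔx)
Δv_min = (1.055e-34 J·s) / (2 × 6.645e-27 kg × 2.800e-11 m)
Δv_min = 2.834e+02 m/s = 283.410 m/s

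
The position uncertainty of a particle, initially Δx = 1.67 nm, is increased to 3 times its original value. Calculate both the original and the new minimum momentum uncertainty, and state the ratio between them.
Original Δp_min = 3.157 × 10^-26 kg·m/s; new Δp'_min = 1.052 × 10^-26 kg·m/s; ratio Δp'_min/Δp_min = 1/3.

From the uncertainty principle ΔxΔp ≥ ℏ/2, the minimum momentum uncertainty is Δp_min = ℏ/(2Δx).

Original (Δx = 1.67 nm = 1.670e-09 m):
Δp_min = (1.055e-34 J·s)/(2 × 1.670e-09 m) = 3.157e-26 kg·m/s

When Δx → 3Δx:
Δp'_min = ℏ/(2 × 3Δx) = (1/3) × ℏ/(2Δx) = (1/3) × Δp_min
Δp'_min = 1/3 × 3.157e-26 kg·m/s = 1.052e-26 kg·m/s

Since Δp_min ∝ 1/Δx, when Δx is increased to 3 times its original value, Δp_min decreases to 1/3 of its original value.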